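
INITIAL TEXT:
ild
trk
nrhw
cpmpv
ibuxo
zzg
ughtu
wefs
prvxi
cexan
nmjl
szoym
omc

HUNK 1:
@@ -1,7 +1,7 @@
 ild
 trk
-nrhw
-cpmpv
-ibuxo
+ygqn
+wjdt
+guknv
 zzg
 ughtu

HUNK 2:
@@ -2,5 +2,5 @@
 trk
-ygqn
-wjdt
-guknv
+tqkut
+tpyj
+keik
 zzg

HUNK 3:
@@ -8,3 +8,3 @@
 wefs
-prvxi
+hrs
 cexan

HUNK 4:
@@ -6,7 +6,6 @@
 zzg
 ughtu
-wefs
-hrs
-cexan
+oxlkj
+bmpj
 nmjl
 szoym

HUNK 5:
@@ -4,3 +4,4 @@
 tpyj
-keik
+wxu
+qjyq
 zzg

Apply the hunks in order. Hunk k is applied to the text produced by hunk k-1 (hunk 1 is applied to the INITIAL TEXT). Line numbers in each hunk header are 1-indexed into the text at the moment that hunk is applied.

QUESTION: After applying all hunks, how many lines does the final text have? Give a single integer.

Hunk 1: at line 1 remove [nrhw,cpmpv,ibuxo] add [ygqn,wjdt,guknv] -> 13 lines: ild trk ygqn wjdt guknv zzg ughtu wefs prvxi cexan nmjl szoym omc
Hunk 2: at line 2 remove [ygqn,wjdt,guknv] add [tqkut,tpyj,keik] -> 13 lines: ild trk tqkut tpyj keik zzg ughtu wefs prvxi cexan nmjl szoym omc
Hunk 3: at line 8 remove [prvxi] add [hrs] -> 13 lines: ild trk tqkut tpyj keik zzg ughtu wefs hrs cexan nmjl szoym omc
Hunk 4: at line 6 remove [wefs,hrs,cexan] add [oxlkj,bmpj] -> 12 lines: ild trk tqkut tpyj keik zzg ughtu oxlkj bmpj nmjl szoym omc
Hunk 5: at line 4 remove [keik] add [wxu,qjyq] -> 13 lines: ild trk tqkut tpyj wxu qjyq zzg ughtu oxlkj bmpj nmjl szoym omc
Final line count: 13

Answer: 13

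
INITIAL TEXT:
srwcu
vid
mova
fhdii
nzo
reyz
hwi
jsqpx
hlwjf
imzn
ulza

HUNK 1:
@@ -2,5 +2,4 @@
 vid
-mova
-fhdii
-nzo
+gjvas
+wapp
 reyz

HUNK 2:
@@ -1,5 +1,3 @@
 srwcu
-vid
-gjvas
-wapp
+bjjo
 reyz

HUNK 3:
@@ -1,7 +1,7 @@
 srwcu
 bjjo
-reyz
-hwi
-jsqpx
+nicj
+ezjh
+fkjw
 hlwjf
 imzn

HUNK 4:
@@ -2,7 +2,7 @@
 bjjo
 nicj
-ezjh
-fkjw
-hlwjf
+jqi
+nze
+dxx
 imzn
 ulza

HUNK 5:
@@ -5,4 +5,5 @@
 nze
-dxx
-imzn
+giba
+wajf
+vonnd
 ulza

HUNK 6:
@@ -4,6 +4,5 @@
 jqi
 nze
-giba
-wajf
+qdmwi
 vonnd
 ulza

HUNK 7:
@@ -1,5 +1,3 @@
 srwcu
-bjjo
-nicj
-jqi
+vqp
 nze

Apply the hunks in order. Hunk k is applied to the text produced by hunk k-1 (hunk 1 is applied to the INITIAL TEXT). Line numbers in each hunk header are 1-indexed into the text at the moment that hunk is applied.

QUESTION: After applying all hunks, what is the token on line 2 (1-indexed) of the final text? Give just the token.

Answer: vqp

Derivation:
Hunk 1: at line 2 remove [mova,fhdii,nzo] add [gjvas,wapp] -> 10 lines: srwcu vid gjvas wapp reyz hwi jsqpx hlwjf imzn ulza
Hunk 2: at line 1 remove [vid,gjvas,wapp] add [bjjo] -> 8 lines: srwcu bjjo reyz hwi jsqpx hlwjf imzn ulza
Hunk 3: at line 1 remove [reyz,hwi,jsqpx] add [nicj,ezjh,fkjw] -> 8 lines: srwcu bjjo nicj ezjh fkjw hlwjf imzn ulza
Hunk 4: at line 2 remove [ezjh,fkjw,hlwjf] add [jqi,nze,dxx] -> 8 lines: srwcu bjjo nicj jqi nze dxx imzn ulza
Hunk 5: at line 5 remove [dxx,imzn] add [giba,wajf,vonnd] -> 9 lines: srwcu bjjo nicj jqi nze giba wajf vonnd ulza
Hunk 6: at line 4 remove [giba,wajf] add [qdmwi] -> 8 lines: srwcu bjjo nicj jqi nze qdmwi vonnd ulza
Hunk 7: at line 1 remove [bjjo,nicj,jqi] add [vqp] -> 6 lines: srwcu vqp nze qdmwi vonnd ulza
Final line 2: vqp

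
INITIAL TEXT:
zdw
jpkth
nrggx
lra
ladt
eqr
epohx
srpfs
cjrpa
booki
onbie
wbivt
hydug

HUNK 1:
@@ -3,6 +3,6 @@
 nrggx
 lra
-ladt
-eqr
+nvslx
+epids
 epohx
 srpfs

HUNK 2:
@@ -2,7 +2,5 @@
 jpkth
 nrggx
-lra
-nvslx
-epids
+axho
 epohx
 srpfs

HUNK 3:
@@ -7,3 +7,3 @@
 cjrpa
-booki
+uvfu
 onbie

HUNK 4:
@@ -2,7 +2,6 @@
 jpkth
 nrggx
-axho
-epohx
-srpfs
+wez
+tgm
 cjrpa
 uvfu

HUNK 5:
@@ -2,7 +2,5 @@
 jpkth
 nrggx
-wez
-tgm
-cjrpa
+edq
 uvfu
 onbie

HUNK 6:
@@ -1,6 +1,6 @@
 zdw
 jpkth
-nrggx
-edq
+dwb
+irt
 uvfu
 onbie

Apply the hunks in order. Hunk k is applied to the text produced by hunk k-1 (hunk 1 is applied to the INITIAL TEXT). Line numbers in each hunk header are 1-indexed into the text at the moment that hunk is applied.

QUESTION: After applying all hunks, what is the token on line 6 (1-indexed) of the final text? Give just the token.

Hunk 1: at line 3 remove [ladt,eqr] add [nvslx,epids] -> 13 lines: zdw jpkth nrggx lra nvslx epids epohx srpfs cjrpa booki onbie wbivt hydug
Hunk 2: at line 2 remove [lra,nvslx,epids] add [axho] -> 11 lines: zdw jpkth nrggx axho epohx srpfs cjrpa booki onbie wbivt hydug
Hunk 3: at line 7 remove [booki] add [uvfu] -> 11 lines: zdw jpkth nrggx axho epohx srpfs cjrpa uvfu onbie wbivt hydug
Hunk 4: at line 2 remove [axho,epohx,srpfs] add [wez,tgm] -> 10 lines: zdw jpkth nrggx wez tgm cjrpa uvfu onbie wbivt hydug
Hunk 5: at line 2 remove [wez,tgm,cjrpa] add [edq] -> 8 lines: zdw jpkth nrggx edq uvfu onbie wbivt hydug
Hunk 6: at line 1 remove [nrggx,edq] add [dwb,irt] -> 8 lines: zdw jpkth dwb irt uvfu onbie wbivt hydug
Final line 6: onbie

Answer: onbie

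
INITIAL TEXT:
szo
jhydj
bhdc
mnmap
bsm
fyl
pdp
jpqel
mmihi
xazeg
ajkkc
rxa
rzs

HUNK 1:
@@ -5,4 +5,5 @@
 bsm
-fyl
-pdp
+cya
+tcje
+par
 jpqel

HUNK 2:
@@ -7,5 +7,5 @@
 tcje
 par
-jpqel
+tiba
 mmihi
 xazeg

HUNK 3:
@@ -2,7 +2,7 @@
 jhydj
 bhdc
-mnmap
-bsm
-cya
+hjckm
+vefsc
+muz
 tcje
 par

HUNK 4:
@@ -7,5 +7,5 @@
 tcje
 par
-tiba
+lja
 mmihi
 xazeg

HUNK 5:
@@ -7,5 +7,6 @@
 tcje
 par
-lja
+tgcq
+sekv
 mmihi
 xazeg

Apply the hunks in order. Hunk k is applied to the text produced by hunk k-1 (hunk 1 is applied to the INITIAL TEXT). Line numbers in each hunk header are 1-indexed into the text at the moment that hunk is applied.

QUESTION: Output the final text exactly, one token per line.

Hunk 1: at line 5 remove [fyl,pdp] add [cya,tcje,par] -> 14 lines: szo jhydj bhdc mnmap bsm cya tcje par jpqel mmihi xazeg ajkkc rxa rzs
Hunk 2: at line 7 remove [jpqel] add [tiba] -> 14 lines: szo jhydj bhdc mnmap bsm cya tcje par tiba mmihi xazeg ajkkc rxa rzs
Hunk 3: at line 2 remove [mnmap,bsm,cya] add [hjckm,vefsc,muz] -> 14 lines: szo jhydj bhdc hjckm vefsc muz tcje par tiba mmihi xazeg ajkkc rxa rzs
Hunk 4: at line 7 remove [tiba] add [lja] -> 14 lines: szo jhydj bhdc hjckm vefsc muz tcje par lja mmihi xazeg ajkkc rxa rzs
Hunk 5: at line 7 remove [lja] add [tgcq,sekv] -> 15 lines: szo jhydj bhdc hjckm vefsc muz tcje par tgcq sekv mmihi xazeg ajkkc rxa rzs

Answer: szo
jhydj
bhdc
hjckm
vefsc
muz
tcje
par
tgcq
sekv
mmihi
xazeg
ajkkc
rxa
rzs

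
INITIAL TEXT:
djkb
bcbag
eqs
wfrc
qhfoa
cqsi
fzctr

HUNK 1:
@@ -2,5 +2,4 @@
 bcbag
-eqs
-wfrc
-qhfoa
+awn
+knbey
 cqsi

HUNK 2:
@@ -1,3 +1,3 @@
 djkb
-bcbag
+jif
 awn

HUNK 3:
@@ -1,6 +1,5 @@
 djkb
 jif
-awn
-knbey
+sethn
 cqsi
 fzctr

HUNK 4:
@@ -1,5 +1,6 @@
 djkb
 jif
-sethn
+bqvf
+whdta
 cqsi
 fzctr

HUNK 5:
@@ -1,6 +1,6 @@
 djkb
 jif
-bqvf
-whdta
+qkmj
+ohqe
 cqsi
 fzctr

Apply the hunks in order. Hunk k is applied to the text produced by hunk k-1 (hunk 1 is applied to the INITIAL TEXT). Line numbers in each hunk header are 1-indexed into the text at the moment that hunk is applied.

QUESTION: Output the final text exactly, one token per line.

Hunk 1: at line 2 remove [eqs,wfrc,qhfoa] add [awn,knbey] -> 6 lines: djkb bcbag awn knbey cqsi fzctr
Hunk 2: at line 1 remove [bcbag] add [jif] -> 6 lines: djkb jif awn knbey cqsi fzctr
Hunk 3: at line 1 remove [awn,knbey] add [sethn] -> 5 lines: djkb jif sethn cqsi fzctr
Hunk 4: at line 1 remove [sethn] add [bqvf,whdta] -> 6 lines: djkb jif bqvf whdta cqsi fzctr
Hunk 5: at line 1 remove [bqvf,whdta] add [qkmj,ohqe] -> 6 lines: djkb jif qkmj ohqe cqsi fzctr

Answer: djkb
jif
qkmj
ohqe
cqsi
fzctr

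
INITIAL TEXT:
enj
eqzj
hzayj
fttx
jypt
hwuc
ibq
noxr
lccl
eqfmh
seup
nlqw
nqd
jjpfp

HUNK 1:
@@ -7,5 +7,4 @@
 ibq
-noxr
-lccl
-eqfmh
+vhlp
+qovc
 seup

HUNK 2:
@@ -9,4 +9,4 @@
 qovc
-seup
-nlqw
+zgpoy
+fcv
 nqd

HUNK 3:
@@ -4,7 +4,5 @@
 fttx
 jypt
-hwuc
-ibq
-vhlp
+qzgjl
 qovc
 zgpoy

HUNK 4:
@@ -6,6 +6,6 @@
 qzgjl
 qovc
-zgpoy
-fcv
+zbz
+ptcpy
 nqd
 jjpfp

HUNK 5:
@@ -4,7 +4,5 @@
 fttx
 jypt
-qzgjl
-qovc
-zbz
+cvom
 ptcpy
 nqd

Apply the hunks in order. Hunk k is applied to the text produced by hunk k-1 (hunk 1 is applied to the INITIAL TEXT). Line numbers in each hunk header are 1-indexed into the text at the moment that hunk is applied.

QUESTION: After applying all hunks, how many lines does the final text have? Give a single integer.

Hunk 1: at line 7 remove [noxr,lccl,eqfmh] add [vhlp,qovc] -> 13 lines: enj eqzj hzayj fttx jypt hwuc ibq vhlp qovc seup nlqw nqd jjpfp
Hunk 2: at line 9 remove [seup,nlqw] add [zgpoy,fcv] -> 13 lines: enj eqzj hzayj fttx jypt hwuc ibq vhlp qovc zgpoy fcv nqd jjpfp
Hunk 3: at line 4 remove [hwuc,ibq,vhlp] add [qzgjl] -> 11 lines: enj eqzj hzayj fttx jypt qzgjl qovc zgpoy fcv nqd jjpfp
Hunk 4: at line 6 remove [zgpoy,fcv] add [zbz,ptcpy] -> 11 lines: enj eqzj hzayj fttx jypt qzgjl qovc zbz ptcpy nqd jjpfp
Hunk 5: at line 4 remove [qzgjl,qovc,zbz] add [cvom] -> 9 lines: enj eqzj hzayj fttx jypt cvom ptcpy nqd jjpfp
Final line count: 9

Answer: 9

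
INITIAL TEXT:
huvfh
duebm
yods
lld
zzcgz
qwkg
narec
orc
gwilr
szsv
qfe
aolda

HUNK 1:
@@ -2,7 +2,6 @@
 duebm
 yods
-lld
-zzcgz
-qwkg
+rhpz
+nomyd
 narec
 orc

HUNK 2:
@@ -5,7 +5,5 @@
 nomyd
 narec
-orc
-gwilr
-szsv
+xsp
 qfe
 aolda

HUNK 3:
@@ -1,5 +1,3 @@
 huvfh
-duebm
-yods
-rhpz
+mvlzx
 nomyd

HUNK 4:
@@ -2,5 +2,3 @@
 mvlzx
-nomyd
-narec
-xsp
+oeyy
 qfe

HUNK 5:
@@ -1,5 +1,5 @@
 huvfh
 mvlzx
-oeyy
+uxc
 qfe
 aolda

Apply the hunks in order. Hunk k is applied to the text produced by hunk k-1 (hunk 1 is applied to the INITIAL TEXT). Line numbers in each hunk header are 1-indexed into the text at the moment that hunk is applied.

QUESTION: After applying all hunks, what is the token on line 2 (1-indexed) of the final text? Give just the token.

Answer: mvlzx

Derivation:
Hunk 1: at line 2 remove [lld,zzcgz,qwkg] add [rhpz,nomyd] -> 11 lines: huvfh duebm yods rhpz nomyd narec orc gwilr szsv qfe aolda
Hunk 2: at line 5 remove [orc,gwilr,szsv] add [xsp] -> 9 lines: huvfh duebm yods rhpz nomyd narec xsp qfe aolda
Hunk 3: at line 1 remove [duebm,yods,rhpz] add [mvlzx] -> 7 lines: huvfh mvlzx nomyd narec xsp qfe aolda
Hunk 4: at line 2 remove [nomyd,narec,xsp] add [oeyy] -> 5 lines: huvfh mvlzx oeyy qfe aolda
Hunk 5: at line 1 remove [oeyy] add [uxc] -> 5 lines: huvfh mvlzx uxc qfe aolda
Final line 2: mvlzx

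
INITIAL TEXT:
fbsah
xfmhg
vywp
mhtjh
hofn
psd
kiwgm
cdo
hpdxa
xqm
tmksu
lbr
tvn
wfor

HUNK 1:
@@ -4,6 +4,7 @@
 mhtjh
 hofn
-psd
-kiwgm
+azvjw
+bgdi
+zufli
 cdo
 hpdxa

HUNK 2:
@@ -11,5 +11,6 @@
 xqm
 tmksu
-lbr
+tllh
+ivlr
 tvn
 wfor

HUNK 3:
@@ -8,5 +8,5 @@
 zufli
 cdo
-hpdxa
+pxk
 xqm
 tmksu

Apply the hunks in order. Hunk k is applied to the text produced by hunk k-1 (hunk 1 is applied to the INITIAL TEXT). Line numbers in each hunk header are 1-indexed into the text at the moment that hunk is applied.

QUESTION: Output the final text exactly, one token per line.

Hunk 1: at line 4 remove [psd,kiwgm] add [azvjw,bgdi,zufli] -> 15 lines: fbsah xfmhg vywp mhtjh hofn azvjw bgdi zufli cdo hpdxa xqm tmksu lbr tvn wfor
Hunk 2: at line 11 remove [lbr] add [tllh,ivlr] -> 16 lines: fbsah xfmhg vywp mhtjh hofn azvjw bgdi zufli cdo hpdxa xqm tmksu tllh ivlr tvn wfor
Hunk 3: at line 8 remove [hpdxa] add [pxk] -> 16 lines: fbsah xfmhg vywp mhtjh hofn azvjw bgdi zufli cdo pxk xqm tmksu tllh ivlr tvn wfor

Answer: fbsah
xfmhg
vywp
mhtjh
hofn
azvjw
bgdi
zufli
cdo
pxk
xqm
tmksu
tllh
ivlr
tvn
wfor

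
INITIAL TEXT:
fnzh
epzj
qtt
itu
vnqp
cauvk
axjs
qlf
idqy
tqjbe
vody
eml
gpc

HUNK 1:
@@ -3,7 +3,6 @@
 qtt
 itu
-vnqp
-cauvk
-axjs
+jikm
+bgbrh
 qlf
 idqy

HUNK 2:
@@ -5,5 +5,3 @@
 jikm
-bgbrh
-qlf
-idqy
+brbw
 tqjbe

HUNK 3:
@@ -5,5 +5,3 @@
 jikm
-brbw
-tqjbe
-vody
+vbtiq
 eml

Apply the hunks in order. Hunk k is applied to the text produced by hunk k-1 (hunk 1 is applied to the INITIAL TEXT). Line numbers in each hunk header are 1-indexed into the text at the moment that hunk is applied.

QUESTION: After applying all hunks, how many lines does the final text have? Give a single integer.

Answer: 8

Derivation:
Hunk 1: at line 3 remove [vnqp,cauvk,axjs] add [jikm,bgbrh] -> 12 lines: fnzh epzj qtt itu jikm bgbrh qlf idqy tqjbe vody eml gpc
Hunk 2: at line 5 remove [bgbrh,qlf,idqy] add [brbw] -> 10 lines: fnzh epzj qtt itu jikm brbw tqjbe vody eml gpc
Hunk 3: at line 5 remove [brbw,tqjbe,vody] add [vbtiq] -> 8 lines: fnzh epzj qtt itu jikm vbtiq eml gpc
Final line count: 8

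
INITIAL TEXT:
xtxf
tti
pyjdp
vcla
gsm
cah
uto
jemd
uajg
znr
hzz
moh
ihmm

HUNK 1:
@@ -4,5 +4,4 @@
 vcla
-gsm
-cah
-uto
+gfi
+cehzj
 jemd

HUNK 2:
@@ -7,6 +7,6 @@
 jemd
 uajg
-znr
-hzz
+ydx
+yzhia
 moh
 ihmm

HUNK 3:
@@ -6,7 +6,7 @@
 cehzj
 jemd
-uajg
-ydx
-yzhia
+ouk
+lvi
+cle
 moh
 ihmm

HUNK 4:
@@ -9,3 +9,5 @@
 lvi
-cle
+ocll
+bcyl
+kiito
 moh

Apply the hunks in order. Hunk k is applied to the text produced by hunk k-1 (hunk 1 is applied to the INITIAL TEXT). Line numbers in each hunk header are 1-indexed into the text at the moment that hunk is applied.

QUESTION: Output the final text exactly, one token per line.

Hunk 1: at line 4 remove [gsm,cah,uto] add [gfi,cehzj] -> 12 lines: xtxf tti pyjdp vcla gfi cehzj jemd uajg znr hzz moh ihmm
Hunk 2: at line 7 remove [znr,hzz] add [ydx,yzhia] -> 12 lines: xtxf tti pyjdp vcla gfi cehzj jemd uajg ydx yzhia moh ihmm
Hunk 3: at line 6 remove [uajg,ydx,yzhia] add [ouk,lvi,cle] -> 12 lines: xtxf tti pyjdp vcla gfi cehzj jemd ouk lvi cle moh ihmm
Hunk 4: at line 9 remove [cle] add [ocll,bcyl,kiito] -> 14 lines: xtxf tti pyjdp vcla gfi cehzj jemd ouk lvi ocll bcyl kiito moh ihmm

Answer: xtxf
tti
pyjdp
vcla
gfi
cehzj
jemd
ouk
lvi
ocll
bcyl
kiito
moh
ihmm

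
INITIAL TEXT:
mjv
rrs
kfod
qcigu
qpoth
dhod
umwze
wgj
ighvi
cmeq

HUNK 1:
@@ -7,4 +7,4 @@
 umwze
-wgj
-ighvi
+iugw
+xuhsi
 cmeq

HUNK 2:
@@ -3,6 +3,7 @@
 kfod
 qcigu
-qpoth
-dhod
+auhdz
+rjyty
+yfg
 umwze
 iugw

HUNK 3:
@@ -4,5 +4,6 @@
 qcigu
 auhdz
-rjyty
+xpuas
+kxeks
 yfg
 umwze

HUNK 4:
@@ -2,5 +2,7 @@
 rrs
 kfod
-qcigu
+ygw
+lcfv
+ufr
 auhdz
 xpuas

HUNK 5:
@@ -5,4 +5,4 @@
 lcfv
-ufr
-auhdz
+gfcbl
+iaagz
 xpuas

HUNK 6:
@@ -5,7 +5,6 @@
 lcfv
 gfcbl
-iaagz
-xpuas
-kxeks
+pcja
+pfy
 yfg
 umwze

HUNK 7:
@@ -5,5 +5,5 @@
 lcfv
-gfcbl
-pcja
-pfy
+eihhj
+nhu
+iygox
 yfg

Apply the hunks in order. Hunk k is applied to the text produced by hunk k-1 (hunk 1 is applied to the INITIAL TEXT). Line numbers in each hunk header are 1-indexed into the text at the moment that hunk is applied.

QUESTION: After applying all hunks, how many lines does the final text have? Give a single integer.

Hunk 1: at line 7 remove [wgj,ighvi] add [iugw,xuhsi] -> 10 lines: mjv rrs kfod qcigu qpoth dhod umwze iugw xuhsi cmeq
Hunk 2: at line 3 remove [qpoth,dhod] add [auhdz,rjyty,yfg] -> 11 lines: mjv rrs kfod qcigu auhdz rjyty yfg umwze iugw xuhsi cmeq
Hunk 3: at line 4 remove [rjyty] add [xpuas,kxeks] -> 12 lines: mjv rrs kfod qcigu auhdz xpuas kxeks yfg umwze iugw xuhsi cmeq
Hunk 4: at line 2 remove [qcigu] add [ygw,lcfv,ufr] -> 14 lines: mjv rrs kfod ygw lcfv ufr auhdz xpuas kxeks yfg umwze iugw xuhsi cmeq
Hunk 5: at line 5 remove [ufr,auhdz] add [gfcbl,iaagz] -> 14 lines: mjv rrs kfod ygw lcfv gfcbl iaagz xpuas kxeks yfg umwze iugw xuhsi cmeq
Hunk 6: at line 5 remove [iaagz,xpuas,kxeks] add [pcja,pfy] -> 13 lines: mjv rrs kfod ygw lcfv gfcbl pcja pfy yfg umwze iugw xuhsi cmeq
Hunk 7: at line 5 remove [gfcbl,pcja,pfy] add [eihhj,nhu,iygox] -> 13 lines: mjv rrs kfod ygw lcfv eihhj nhu iygox yfg umwze iugw xuhsi cmeq
Final line count: 13

Answer: 13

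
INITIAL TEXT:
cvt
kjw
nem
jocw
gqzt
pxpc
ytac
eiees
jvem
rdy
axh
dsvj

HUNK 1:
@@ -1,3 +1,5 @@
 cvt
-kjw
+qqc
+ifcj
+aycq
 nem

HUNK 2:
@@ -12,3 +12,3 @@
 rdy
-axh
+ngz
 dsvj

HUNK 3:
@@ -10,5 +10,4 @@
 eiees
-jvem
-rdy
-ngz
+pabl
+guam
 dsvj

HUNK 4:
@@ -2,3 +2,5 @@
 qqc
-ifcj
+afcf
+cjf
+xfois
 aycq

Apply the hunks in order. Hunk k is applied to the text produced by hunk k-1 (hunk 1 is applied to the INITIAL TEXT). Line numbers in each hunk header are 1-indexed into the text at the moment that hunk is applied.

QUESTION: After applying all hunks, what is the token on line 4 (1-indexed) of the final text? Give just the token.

Hunk 1: at line 1 remove [kjw] add [qqc,ifcj,aycq] -> 14 lines: cvt qqc ifcj aycq nem jocw gqzt pxpc ytac eiees jvem rdy axh dsvj
Hunk 2: at line 12 remove [axh] add [ngz] -> 14 lines: cvt qqc ifcj aycq nem jocw gqzt pxpc ytac eiees jvem rdy ngz dsvj
Hunk 3: at line 10 remove [jvem,rdy,ngz] add [pabl,guam] -> 13 lines: cvt qqc ifcj aycq nem jocw gqzt pxpc ytac eiees pabl guam dsvj
Hunk 4: at line 2 remove [ifcj] add [afcf,cjf,xfois] -> 15 lines: cvt qqc afcf cjf xfois aycq nem jocw gqzt pxpc ytac eiees pabl guam dsvj
Final line 4: cjf

Answer: cjf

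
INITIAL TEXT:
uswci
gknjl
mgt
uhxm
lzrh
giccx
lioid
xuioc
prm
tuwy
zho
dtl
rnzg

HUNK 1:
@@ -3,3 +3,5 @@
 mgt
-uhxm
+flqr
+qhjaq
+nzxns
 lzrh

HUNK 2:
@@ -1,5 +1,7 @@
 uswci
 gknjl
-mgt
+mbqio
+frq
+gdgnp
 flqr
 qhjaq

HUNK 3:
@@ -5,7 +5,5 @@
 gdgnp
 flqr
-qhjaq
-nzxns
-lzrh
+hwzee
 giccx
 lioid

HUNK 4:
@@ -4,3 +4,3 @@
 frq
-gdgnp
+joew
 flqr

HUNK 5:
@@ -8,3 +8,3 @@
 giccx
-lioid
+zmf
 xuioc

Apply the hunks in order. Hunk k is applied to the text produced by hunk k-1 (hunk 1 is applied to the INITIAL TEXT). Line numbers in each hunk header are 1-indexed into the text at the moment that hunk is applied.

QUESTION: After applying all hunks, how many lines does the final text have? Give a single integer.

Answer: 15

Derivation:
Hunk 1: at line 3 remove [uhxm] add [flqr,qhjaq,nzxns] -> 15 lines: uswci gknjl mgt flqr qhjaq nzxns lzrh giccx lioid xuioc prm tuwy zho dtl rnzg
Hunk 2: at line 1 remove [mgt] add [mbqio,frq,gdgnp] -> 17 lines: uswci gknjl mbqio frq gdgnp flqr qhjaq nzxns lzrh giccx lioid xuioc prm tuwy zho dtl rnzg
Hunk 3: at line 5 remove [qhjaq,nzxns,lzrh] add [hwzee] -> 15 lines: uswci gknjl mbqio frq gdgnp flqr hwzee giccx lioid xuioc prm tuwy zho dtl rnzg
Hunk 4: at line 4 remove [gdgnp] add [joew] -> 15 lines: uswci gknjl mbqio frq joew flqr hwzee giccx lioid xuioc prm tuwy zho dtl rnzg
Hunk 5: at line 8 remove [lioid] add [zmf] -> 15 lines: uswci gknjl mbqio frq joew flqr hwzee giccx zmf xuioc prm tuwy zho dtl rnzg
Final line count: 15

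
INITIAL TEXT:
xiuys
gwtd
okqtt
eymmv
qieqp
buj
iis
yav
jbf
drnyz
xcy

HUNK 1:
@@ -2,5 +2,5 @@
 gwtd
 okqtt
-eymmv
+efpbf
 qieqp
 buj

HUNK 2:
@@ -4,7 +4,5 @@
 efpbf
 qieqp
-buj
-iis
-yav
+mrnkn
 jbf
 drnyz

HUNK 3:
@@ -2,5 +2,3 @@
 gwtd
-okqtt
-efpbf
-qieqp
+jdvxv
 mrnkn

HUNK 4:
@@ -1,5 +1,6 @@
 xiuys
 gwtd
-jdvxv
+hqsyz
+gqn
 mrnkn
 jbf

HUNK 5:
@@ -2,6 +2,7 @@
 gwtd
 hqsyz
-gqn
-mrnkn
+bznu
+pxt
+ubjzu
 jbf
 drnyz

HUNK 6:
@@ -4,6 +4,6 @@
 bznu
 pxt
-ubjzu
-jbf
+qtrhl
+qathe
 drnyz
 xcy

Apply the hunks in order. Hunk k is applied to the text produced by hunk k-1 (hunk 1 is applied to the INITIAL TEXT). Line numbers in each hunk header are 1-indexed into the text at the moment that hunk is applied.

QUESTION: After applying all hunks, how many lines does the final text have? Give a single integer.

Hunk 1: at line 2 remove [eymmv] add [efpbf] -> 11 lines: xiuys gwtd okqtt efpbf qieqp buj iis yav jbf drnyz xcy
Hunk 2: at line 4 remove [buj,iis,yav] add [mrnkn] -> 9 lines: xiuys gwtd okqtt efpbf qieqp mrnkn jbf drnyz xcy
Hunk 3: at line 2 remove [okqtt,efpbf,qieqp] add [jdvxv] -> 7 lines: xiuys gwtd jdvxv mrnkn jbf drnyz xcy
Hunk 4: at line 1 remove [jdvxv] add [hqsyz,gqn] -> 8 lines: xiuys gwtd hqsyz gqn mrnkn jbf drnyz xcy
Hunk 5: at line 2 remove [gqn,mrnkn] add [bznu,pxt,ubjzu] -> 9 lines: xiuys gwtd hqsyz bznu pxt ubjzu jbf drnyz xcy
Hunk 6: at line 4 remove [ubjzu,jbf] add [qtrhl,qathe] -> 9 lines: xiuys gwtd hqsyz bznu pxt qtrhl qathe drnyz xcy
Final line count: 9

Answer: 9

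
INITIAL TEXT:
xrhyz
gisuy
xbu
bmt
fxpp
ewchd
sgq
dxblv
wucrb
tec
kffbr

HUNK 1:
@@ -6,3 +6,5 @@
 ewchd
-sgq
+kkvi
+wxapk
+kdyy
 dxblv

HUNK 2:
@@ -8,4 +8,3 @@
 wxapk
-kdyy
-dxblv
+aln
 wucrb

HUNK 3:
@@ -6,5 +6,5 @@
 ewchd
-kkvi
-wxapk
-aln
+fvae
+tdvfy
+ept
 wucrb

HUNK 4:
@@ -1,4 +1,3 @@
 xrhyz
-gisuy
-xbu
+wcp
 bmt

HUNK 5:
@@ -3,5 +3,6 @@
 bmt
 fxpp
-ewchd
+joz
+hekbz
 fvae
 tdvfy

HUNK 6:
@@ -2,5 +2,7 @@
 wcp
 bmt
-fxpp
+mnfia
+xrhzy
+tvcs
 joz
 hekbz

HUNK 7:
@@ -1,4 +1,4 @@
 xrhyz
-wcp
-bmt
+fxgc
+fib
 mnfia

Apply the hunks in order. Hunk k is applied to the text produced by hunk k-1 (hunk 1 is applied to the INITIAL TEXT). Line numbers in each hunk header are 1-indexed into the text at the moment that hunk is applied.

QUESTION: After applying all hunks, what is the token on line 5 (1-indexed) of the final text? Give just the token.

Hunk 1: at line 6 remove [sgq] add [kkvi,wxapk,kdyy] -> 13 lines: xrhyz gisuy xbu bmt fxpp ewchd kkvi wxapk kdyy dxblv wucrb tec kffbr
Hunk 2: at line 8 remove [kdyy,dxblv] add [aln] -> 12 lines: xrhyz gisuy xbu bmt fxpp ewchd kkvi wxapk aln wucrb tec kffbr
Hunk 3: at line 6 remove [kkvi,wxapk,aln] add [fvae,tdvfy,ept] -> 12 lines: xrhyz gisuy xbu bmt fxpp ewchd fvae tdvfy ept wucrb tec kffbr
Hunk 4: at line 1 remove [gisuy,xbu] add [wcp] -> 11 lines: xrhyz wcp bmt fxpp ewchd fvae tdvfy ept wucrb tec kffbr
Hunk 5: at line 3 remove [ewchd] add [joz,hekbz] -> 12 lines: xrhyz wcp bmt fxpp joz hekbz fvae tdvfy ept wucrb tec kffbr
Hunk 6: at line 2 remove [fxpp] add [mnfia,xrhzy,tvcs] -> 14 lines: xrhyz wcp bmt mnfia xrhzy tvcs joz hekbz fvae tdvfy ept wucrb tec kffbr
Hunk 7: at line 1 remove [wcp,bmt] add [fxgc,fib] -> 14 lines: xrhyz fxgc fib mnfia xrhzy tvcs joz hekbz fvae tdvfy ept wucrb tec kffbr
Final line 5: xrhzy

Answer: xrhzy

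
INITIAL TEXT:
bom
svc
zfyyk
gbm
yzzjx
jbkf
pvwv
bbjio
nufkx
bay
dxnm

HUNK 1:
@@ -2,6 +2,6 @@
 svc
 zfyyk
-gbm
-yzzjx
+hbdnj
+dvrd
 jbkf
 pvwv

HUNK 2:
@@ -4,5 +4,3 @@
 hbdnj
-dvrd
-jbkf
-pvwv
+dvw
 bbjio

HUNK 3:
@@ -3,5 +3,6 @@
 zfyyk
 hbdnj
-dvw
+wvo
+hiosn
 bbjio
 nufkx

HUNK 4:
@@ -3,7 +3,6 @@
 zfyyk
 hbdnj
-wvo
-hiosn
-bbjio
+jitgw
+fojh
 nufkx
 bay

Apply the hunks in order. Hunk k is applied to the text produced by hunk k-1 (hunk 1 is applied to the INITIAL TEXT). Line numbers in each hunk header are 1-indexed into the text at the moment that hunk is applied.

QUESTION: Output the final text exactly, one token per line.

Answer: bom
svc
zfyyk
hbdnj
jitgw
fojh
nufkx
bay
dxnm

Derivation:
Hunk 1: at line 2 remove [gbm,yzzjx] add [hbdnj,dvrd] -> 11 lines: bom svc zfyyk hbdnj dvrd jbkf pvwv bbjio nufkx bay dxnm
Hunk 2: at line 4 remove [dvrd,jbkf,pvwv] add [dvw] -> 9 lines: bom svc zfyyk hbdnj dvw bbjio nufkx bay dxnm
Hunk 3: at line 3 remove [dvw] add [wvo,hiosn] -> 10 lines: bom svc zfyyk hbdnj wvo hiosn bbjio nufkx bay dxnm
Hunk 4: at line 3 remove [wvo,hiosn,bbjio] add [jitgw,fojh] -> 9 lines: bom svc zfyyk hbdnj jitgw fojh nufkx bay dxnm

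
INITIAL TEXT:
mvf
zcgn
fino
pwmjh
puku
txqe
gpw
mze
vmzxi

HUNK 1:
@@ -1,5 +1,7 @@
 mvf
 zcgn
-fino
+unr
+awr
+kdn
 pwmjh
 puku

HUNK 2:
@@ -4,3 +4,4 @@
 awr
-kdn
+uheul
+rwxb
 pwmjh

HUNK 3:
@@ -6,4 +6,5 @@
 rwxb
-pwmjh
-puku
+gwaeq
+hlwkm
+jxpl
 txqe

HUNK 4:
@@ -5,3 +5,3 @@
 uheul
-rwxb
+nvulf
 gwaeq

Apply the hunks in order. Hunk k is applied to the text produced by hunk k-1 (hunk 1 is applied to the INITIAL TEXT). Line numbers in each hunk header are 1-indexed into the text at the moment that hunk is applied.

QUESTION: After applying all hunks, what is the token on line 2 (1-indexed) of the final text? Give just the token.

Answer: zcgn

Derivation:
Hunk 1: at line 1 remove [fino] add [unr,awr,kdn] -> 11 lines: mvf zcgn unr awr kdn pwmjh puku txqe gpw mze vmzxi
Hunk 2: at line 4 remove [kdn] add [uheul,rwxb] -> 12 lines: mvf zcgn unr awr uheul rwxb pwmjh puku txqe gpw mze vmzxi
Hunk 3: at line 6 remove [pwmjh,puku] add [gwaeq,hlwkm,jxpl] -> 13 lines: mvf zcgn unr awr uheul rwxb gwaeq hlwkm jxpl txqe gpw mze vmzxi
Hunk 4: at line 5 remove [rwxb] add [nvulf] -> 13 lines: mvf zcgn unr awr uheul nvulf gwaeq hlwkm jxpl txqe gpw mze vmzxi
Final line 2: zcgn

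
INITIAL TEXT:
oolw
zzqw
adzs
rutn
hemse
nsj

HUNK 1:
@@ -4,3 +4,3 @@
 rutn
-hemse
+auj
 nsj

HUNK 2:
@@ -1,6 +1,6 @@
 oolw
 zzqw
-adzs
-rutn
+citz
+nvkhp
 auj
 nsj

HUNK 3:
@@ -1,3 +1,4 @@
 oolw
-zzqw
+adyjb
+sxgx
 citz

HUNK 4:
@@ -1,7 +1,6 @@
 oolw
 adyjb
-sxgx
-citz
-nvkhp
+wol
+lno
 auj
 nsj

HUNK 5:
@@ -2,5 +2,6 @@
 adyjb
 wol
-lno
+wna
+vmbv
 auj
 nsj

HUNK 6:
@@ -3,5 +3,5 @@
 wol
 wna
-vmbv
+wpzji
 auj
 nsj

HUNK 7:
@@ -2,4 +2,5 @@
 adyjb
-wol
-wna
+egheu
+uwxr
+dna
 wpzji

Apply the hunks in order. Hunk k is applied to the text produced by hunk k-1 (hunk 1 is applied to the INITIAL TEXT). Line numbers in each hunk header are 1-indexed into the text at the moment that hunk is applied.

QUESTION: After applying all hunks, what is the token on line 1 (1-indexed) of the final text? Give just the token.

Answer: oolw

Derivation:
Hunk 1: at line 4 remove [hemse] add [auj] -> 6 lines: oolw zzqw adzs rutn auj nsj
Hunk 2: at line 1 remove [adzs,rutn] add [citz,nvkhp] -> 6 lines: oolw zzqw citz nvkhp auj nsj
Hunk 3: at line 1 remove [zzqw] add [adyjb,sxgx] -> 7 lines: oolw adyjb sxgx citz nvkhp auj nsj
Hunk 4: at line 1 remove [sxgx,citz,nvkhp] add [wol,lno] -> 6 lines: oolw adyjb wol lno auj nsj
Hunk 5: at line 2 remove [lno] add [wna,vmbv] -> 7 lines: oolw adyjb wol wna vmbv auj nsj
Hunk 6: at line 3 remove [vmbv] add [wpzji] -> 7 lines: oolw adyjb wol wna wpzji auj nsj
Hunk 7: at line 2 remove [wol,wna] add [egheu,uwxr,dna] -> 8 lines: oolw adyjb egheu uwxr dna wpzji auj nsj
Final line 1: oolw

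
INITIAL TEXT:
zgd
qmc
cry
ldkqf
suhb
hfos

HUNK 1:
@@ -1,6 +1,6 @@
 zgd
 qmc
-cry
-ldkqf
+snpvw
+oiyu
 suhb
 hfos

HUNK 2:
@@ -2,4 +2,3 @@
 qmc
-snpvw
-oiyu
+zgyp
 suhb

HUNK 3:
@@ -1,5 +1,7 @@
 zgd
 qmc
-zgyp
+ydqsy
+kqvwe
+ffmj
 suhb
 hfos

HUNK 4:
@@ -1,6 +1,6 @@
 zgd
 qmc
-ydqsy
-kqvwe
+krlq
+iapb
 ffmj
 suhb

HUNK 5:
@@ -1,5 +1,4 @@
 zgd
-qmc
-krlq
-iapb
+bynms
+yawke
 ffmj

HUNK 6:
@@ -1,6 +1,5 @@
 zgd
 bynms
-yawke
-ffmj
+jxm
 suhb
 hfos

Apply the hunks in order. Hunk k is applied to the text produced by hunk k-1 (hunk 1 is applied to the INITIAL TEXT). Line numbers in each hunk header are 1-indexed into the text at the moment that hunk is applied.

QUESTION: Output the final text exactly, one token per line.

Hunk 1: at line 1 remove [cry,ldkqf] add [snpvw,oiyu] -> 6 lines: zgd qmc snpvw oiyu suhb hfos
Hunk 2: at line 2 remove [snpvw,oiyu] add [zgyp] -> 5 lines: zgd qmc zgyp suhb hfos
Hunk 3: at line 1 remove [zgyp] add [ydqsy,kqvwe,ffmj] -> 7 lines: zgd qmc ydqsy kqvwe ffmj suhb hfos
Hunk 4: at line 1 remove [ydqsy,kqvwe] add [krlq,iapb] -> 7 lines: zgd qmc krlq iapb ffmj suhb hfos
Hunk 5: at line 1 remove [qmc,krlq,iapb] add [bynms,yawke] -> 6 lines: zgd bynms yawke ffmj suhb hfos
Hunk 6: at line 1 remove [yawke,ffmj] add [jxm] -> 5 lines: zgd bynms jxm suhb hfos

Answer: zgd
bynms
jxm
suhb
hfos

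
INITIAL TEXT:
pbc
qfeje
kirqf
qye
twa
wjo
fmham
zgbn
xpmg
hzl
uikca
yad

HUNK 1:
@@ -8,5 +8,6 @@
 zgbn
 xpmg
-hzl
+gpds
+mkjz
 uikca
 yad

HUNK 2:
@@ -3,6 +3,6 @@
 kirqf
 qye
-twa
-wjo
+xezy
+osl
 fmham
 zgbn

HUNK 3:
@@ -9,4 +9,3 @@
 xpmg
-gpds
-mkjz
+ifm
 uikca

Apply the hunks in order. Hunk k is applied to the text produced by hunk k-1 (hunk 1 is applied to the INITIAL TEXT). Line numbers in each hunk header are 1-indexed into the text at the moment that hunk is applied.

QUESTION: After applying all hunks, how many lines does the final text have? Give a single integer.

Hunk 1: at line 8 remove [hzl] add [gpds,mkjz] -> 13 lines: pbc qfeje kirqf qye twa wjo fmham zgbn xpmg gpds mkjz uikca yad
Hunk 2: at line 3 remove [twa,wjo] add [xezy,osl] -> 13 lines: pbc qfeje kirqf qye xezy osl fmham zgbn xpmg gpds mkjz uikca yad
Hunk 3: at line 9 remove [gpds,mkjz] add [ifm] -> 12 lines: pbc qfeje kirqf qye xezy osl fmham zgbn xpmg ifm uikca yad
Final line count: 12

Answer: 12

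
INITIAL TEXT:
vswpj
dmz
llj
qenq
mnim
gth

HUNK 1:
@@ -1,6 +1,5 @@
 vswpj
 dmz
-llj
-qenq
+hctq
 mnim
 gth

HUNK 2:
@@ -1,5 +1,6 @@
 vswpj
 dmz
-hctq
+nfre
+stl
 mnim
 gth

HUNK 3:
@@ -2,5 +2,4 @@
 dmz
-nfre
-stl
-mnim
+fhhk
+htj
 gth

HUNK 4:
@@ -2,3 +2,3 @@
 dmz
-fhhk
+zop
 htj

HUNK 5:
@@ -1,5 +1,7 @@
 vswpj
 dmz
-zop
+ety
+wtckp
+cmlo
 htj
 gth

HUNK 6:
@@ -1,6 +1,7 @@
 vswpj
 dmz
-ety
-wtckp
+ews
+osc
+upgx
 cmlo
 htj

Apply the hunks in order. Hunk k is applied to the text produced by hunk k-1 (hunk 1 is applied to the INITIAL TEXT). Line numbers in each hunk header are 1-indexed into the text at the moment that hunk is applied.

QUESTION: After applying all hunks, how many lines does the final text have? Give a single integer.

Hunk 1: at line 1 remove [llj,qenq] add [hctq] -> 5 lines: vswpj dmz hctq mnim gth
Hunk 2: at line 1 remove [hctq] add [nfre,stl] -> 6 lines: vswpj dmz nfre stl mnim gth
Hunk 3: at line 2 remove [nfre,stl,mnim] add [fhhk,htj] -> 5 lines: vswpj dmz fhhk htj gth
Hunk 4: at line 2 remove [fhhk] add [zop] -> 5 lines: vswpj dmz zop htj gth
Hunk 5: at line 1 remove [zop] add [ety,wtckp,cmlo] -> 7 lines: vswpj dmz ety wtckp cmlo htj gth
Hunk 6: at line 1 remove [ety,wtckp] add [ews,osc,upgx] -> 8 lines: vswpj dmz ews osc upgx cmlo htj gth
Final line count: 8

Answer: 8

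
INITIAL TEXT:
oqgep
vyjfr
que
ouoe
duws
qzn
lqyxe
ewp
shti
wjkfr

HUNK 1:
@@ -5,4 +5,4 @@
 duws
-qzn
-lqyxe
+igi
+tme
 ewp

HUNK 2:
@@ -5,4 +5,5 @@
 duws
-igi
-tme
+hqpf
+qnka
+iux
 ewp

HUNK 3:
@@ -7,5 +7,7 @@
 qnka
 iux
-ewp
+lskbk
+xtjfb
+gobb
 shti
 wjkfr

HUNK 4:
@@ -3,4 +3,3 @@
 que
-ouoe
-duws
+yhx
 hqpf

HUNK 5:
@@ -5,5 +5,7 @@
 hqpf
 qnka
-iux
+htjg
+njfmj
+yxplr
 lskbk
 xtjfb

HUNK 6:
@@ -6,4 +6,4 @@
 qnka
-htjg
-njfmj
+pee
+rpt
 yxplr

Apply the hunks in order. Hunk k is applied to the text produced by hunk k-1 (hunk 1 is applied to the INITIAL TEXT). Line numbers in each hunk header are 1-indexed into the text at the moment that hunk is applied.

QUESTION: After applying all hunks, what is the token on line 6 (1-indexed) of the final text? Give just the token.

Hunk 1: at line 5 remove [qzn,lqyxe] add [igi,tme] -> 10 lines: oqgep vyjfr que ouoe duws igi tme ewp shti wjkfr
Hunk 2: at line 5 remove [igi,tme] add [hqpf,qnka,iux] -> 11 lines: oqgep vyjfr que ouoe duws hqpf qnka iux ewp shti wjkfr
Hunk 3: at line 7 remove [ewp] add [lskbk,xtjfb,gobb] -> 13 lines: oqgep vyjfr que ouoe duws hqpf qnka iux lskbk xtjfb gobb shti wjkfr
Hunk 4: at line 3 remove [ouoe,duws] add [yhx] -> 12 lines: oqgep vyjfr que yhx hqpf qnka iux lskbk xtjfb gobb shti wjkfr
Hunk 5: at line 5 remove [iux] add [htjg,njfmj,yxplr] -> 14 lines: oqgep vyjfr que yhx hqpf qnka htjg njfmj yxplr lskbk xtjfb gobb shti wjkfr
Hunk 6: at line 6 remove [htjg,njfmj] add [pee,rpt] -> 14 lines: oqgep vyjfr que yhx hqpf qnka pee rpt yxplr lskbk xtjfb gobb shti wjkfr
Final line 6: qnka

Answer: qnka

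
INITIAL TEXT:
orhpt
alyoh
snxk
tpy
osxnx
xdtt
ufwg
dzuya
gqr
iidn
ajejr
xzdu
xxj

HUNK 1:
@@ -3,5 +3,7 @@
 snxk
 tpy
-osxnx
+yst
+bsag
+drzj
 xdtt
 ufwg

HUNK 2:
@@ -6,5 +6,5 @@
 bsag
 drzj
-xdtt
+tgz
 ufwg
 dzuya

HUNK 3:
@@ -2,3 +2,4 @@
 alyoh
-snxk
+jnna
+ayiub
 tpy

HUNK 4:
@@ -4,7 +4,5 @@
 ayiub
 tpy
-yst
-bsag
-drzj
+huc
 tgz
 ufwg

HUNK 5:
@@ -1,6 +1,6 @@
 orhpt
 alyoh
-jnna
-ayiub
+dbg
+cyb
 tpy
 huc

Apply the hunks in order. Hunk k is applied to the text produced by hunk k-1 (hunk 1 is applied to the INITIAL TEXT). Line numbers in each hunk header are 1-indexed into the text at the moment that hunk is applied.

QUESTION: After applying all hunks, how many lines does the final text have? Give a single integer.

Hunk 1: at line 3 remove [osxnx] add [yst,bsag,drzj] -> 15 lines: orhpt alyoh snxk tpy yst bsag drzj xdtt ufwg dzuya gqr iidn ajejr xzdu xxj
Hunk 2: at line 6 remove [xdtt] add [tgz] -> 15 lines: orhpt alyoh snxk tpy yst bsag drzj tgz ufwg dzuya gqr iidn ajejr xzdu xxj
Hunk 3: at line 2 remove [snxk] add [jnna,ayiub] -> 16 lines: orhpt alyoh jnna ayiub tpy yst bsag drzj tgz ufwg dzuya gqr iidn ajejr xzdu xxj
Hunk 4: at line 4 remove [yst,bsag,drzj] add [huc] -> 14 lines: orhpt alyoh jnna ayiub tpy huc tgz ufwg dzuya gqr iidn ajejr xzdu xxj
Hunk 5: at line 1 remove [jnna,ayiub] add [dbg,cyb] -> 14 lines: orhpt alyoh dbg cyb tpy huc tgz ufwg dzuya gqr iidn ajejr xzdu xxj
Final line count: 14

Answer: 14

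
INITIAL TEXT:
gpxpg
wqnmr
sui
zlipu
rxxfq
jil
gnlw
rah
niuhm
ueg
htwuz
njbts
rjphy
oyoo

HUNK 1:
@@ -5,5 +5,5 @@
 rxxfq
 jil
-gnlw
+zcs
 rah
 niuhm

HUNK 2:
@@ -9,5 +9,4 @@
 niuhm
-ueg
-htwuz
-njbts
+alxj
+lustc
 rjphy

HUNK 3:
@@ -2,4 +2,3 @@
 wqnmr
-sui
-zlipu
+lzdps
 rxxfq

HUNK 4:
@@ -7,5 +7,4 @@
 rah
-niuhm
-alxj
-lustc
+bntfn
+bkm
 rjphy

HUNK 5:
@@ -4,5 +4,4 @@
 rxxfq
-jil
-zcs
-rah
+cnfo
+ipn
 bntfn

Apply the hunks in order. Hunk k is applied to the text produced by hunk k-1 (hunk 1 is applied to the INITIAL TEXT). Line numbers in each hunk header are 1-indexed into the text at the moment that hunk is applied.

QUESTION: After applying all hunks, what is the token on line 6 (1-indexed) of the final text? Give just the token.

Answer: ipn

Derivation:
Hunk 1: at line 5 remove [gnlw] add [zcs] -> 14 lines: gpxpg wqnmr sui zlipu rxxfq jil zcs rah niuhm ueg htwuz njbts rjphy oyoo
Hunk 2: at line 9 remove [ueg,htwuz,njbts] add [alxj,lustc] -> 13 lines: gpxpg wqnmr sui zlipu rxxfq jil zcs rah niuhm alxj lustc rjphy oyoo
Hunk 3: at line 2 remove [sui,zlipu] add [lzdps] -> 12 lines: gpxpg wqnmr lzdps rxxfq jil zcs rah niuhm alxj lustc rjphy oyoo
Hunk 4: at line 7 remove [niuhm,alxj,lustc] add [bntfn,bkm] -> 11 lines: gpxpg wqnmr lzdps rxxfq jil zcs rah bntfn bkm rjphy oyoo
Hunk 5: at line 4 remove [jil,zcs,rah] add [cnfo,ipn] -> 10 lines: gpxpg wqnmr lzdps rxxfq cnfo ipn bntfn bkm rjphy oyoo
Final line 6: ipn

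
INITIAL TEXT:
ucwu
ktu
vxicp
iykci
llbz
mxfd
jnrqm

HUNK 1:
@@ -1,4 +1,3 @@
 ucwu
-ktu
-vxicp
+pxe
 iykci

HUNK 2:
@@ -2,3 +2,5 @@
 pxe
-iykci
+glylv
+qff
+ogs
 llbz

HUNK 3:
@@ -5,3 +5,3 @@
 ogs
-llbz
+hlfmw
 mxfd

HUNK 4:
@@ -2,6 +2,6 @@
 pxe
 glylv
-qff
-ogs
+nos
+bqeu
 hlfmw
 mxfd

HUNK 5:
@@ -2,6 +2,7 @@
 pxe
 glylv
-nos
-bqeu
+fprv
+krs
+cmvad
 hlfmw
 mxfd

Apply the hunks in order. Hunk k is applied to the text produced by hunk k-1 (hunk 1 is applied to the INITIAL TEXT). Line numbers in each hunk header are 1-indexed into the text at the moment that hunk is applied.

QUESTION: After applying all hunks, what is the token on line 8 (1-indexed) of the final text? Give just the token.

Hunk 1: at line 1 remove [ktu,vxicp] add [pxe] -> 6 lines: ucwu pxe iykci llbz mxfd jnrqm
Hunk 2: at line 2 remove [iykci] add [glylv,qff,ogs] -> 8 lines: ucwu pxe glylv qff ogs llbz mxfd jnrqm
Hunk 3: at line 5 remove [llbz] add [hlfmw] -> 8 lines: ucwu pxe glylv qff ogs hlfmw mxfd jnrqm
Hunk 4: at line 2 remove [qff,ogs] add [nos,bqeu] -> 8 lines: ucwu pxe glylv nos bqeu hlfmw mxfd jnrqm
Hunk 5: at line 2 remove [nos,bqeu] add [fprv,krs,cmvad] -> 9 lines: ucwu pxe glylv fprv krs cmvad hlfmw mxfd jnrqm
Final line 8: mxfd

Answer: mxfd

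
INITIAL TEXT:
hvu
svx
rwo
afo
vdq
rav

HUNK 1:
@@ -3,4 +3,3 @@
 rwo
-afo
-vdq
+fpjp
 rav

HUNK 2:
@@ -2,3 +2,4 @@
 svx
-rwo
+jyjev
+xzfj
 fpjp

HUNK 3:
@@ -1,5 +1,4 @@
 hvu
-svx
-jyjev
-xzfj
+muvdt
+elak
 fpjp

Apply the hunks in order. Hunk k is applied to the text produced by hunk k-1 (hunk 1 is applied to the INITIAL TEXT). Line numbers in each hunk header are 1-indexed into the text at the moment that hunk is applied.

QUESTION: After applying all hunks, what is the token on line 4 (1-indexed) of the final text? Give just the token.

Hunk 1: at line 3 remove [afo,vdq] add [fpjp] -> 5 lines: hvu svx rwo fpjp rav
Hunk 2: at line 2 remove [rwo] add [jyjev,xzfj] -> 6 lines: hvu svx jyjev xzfj fpjp rav
Hunk 3: at line 1 remove [svx,jyjev,xzfj] add [muvdt,elak] -> 5 lines: hvu muvdt elak fpjp rav
Final line 4: fpjp

Answer: fpjp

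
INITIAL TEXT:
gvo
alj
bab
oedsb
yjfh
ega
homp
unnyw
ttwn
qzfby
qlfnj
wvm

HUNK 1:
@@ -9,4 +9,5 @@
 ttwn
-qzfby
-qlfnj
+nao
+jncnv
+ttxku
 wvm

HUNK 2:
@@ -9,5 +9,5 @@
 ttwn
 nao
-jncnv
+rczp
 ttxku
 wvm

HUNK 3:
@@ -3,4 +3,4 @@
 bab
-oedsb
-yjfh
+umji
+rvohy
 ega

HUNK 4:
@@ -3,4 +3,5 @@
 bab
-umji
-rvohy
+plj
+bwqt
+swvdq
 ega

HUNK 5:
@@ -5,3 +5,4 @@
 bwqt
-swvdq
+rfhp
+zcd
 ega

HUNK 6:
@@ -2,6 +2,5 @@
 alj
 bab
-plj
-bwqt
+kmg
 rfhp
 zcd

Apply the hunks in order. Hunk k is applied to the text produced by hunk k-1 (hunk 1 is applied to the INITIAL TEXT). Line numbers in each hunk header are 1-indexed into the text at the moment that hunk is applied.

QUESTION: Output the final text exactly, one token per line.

Answer: gvo
alj
bab
kmg
rfhp
zcd
ega
homp
unnyw
ttwn
nao
rczp
ttxku
wvm

Derivation:
Hunk 1: at line 9 remove [qzfby,qlfnj] add [nao,jncnv,ttxku] -> 13 lines: gvo alj bab oedsb yjfh ega homp unnyw ttwn nao jncnv ttxku wvm
Hunk 2: at line 9 remove [jncnv] add [rczp] -> 13 lines: gvo alj bab oedsb yjfh ega homp unnyw ttwn nao rczp ttxku wvm
Hunk 3: at line 3 remove [oedsb,yjfh] add [umji,rvohy] -> 13 lines: gvo alj bab umji rvohy ega homp unnyw ttwn nao rczp ttxku wvm
Hunk 4: at line 3 remove [umji,rvohy] add [plj,bwqt,swvdq] -> 14 lines: gvo alj bab plj bwqt swvdq ega homp unnyw ttwn nao rczp ttxku wvm
Hunk 5: at line 5 remove [swvdq] add [rfhp,zcd] -> 15 lines: gvo alj bab plj bwqt rfhp zcd ega homp unnyw ttwn nao rczp ttxku wvm
Hunk 6: at line 2 remove [plj,bwqt] add [kmg] -> 14 lines: gvo alj bab kmg rfhp zcd ega homp unnyw ttwn nao rczp ttxku wvm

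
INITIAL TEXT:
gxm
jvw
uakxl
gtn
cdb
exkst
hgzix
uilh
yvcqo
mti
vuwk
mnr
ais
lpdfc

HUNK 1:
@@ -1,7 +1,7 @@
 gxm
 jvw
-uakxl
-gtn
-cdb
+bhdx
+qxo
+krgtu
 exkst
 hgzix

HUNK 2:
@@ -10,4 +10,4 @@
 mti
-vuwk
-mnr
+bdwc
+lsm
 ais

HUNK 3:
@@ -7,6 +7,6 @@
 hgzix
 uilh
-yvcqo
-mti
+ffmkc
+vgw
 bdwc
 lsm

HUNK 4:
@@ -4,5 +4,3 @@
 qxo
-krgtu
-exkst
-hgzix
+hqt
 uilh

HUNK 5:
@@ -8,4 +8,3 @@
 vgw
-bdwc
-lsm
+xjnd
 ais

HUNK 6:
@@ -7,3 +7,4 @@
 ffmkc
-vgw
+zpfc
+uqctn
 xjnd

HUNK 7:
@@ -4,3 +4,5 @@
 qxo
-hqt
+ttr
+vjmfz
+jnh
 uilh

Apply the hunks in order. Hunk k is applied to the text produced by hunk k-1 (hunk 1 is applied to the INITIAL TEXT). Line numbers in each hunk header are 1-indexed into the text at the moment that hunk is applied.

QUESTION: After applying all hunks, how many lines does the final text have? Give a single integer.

Answer: 14

Derivation:
Hunk 1: at line 1 remove [uakxl,gtn,cdb] add [bhdx,qxo,krgtu] -> 14 lines: gxm jvw bhdx qxo krgtu exkst hgzix uilh yvcqo mti vuwk mnr ais lpdfc
Hunk 2: at line 10 remove [vuwk,mnr] add [bdwc,lsm] -> 14 lines: gxm jvw bhdx qxo krgtu exkst hgzix uilh yvcqo mti bdwc lsm ais lpdfc
Hunk 3: at line 7 remove [yvcqo,mti] add [ffmkc,vgw] -> 14 lines: gxm jvw bhdx qxo krgtu exkst hgzix uilh ffmkc vgw bdwc lsm ais lpdfc
Hunk 4: at line 4 remove [krgtu,exkst,hgzix] add [hqt] -> 12 lines: gxm jvw bhdx qxo hqt uilh ffmkc vgw bdwc lsm ais lpdfc
Hunk 5: at line 8 remove [bdwc,lsm] add [xjnd] -> 11 lines: gxm jvw bhdx qxo hqt uilh ffmkc vgw xjnd ais lpdfc
Hunk 6: at line 7 remove [vgw] add [zpfc,uqctn] -> 12 lines: gxm jvw bhdx qxo hqt uilh ffmkc zpfc uqctn xjnd ais lpdfc
Hunk 7: at line 4 remove [hqt] add [ttr,vjmfz,jnh] -> 14 lines: gxm jvw bhdx qxo ttr vjmfz jnh uilh ffmkc zpfc uqctn xjnd ais lpdfc
Final line count: 14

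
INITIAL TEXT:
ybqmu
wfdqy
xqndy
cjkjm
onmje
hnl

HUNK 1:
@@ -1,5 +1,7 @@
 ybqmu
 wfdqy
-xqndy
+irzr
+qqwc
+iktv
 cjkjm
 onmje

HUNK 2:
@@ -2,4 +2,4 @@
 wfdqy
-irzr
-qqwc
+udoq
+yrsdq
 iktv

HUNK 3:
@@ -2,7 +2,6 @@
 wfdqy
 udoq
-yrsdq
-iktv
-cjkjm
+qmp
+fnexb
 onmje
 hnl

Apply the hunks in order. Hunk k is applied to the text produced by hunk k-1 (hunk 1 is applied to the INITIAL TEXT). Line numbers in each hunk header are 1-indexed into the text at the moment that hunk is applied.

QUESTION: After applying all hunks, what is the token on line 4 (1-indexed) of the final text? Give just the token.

Answer: qmp

Derivation:
Hunk 1: at line 1 remove [xqndy] add [irzr,qqwc,iktv] -> 8 lines: ybqmu wfdqy irzr qqwc iktv cjkjm onmje hnl
Hunk 2: at line 2 remove [irzr,qqwc] add [udoq,yrsdq] -> 8 lines: ybqmu wfdqy udoq yrsdq iktv cjkjm onmje hnl
Hunk 3: at line 2 remove [yrsdq,iktv,cjkjm] add [qmp,fnexb] -> 7 lines: ybqmu wfdqy udoq qmp fnexb onmje hnl
Final line 4: qmp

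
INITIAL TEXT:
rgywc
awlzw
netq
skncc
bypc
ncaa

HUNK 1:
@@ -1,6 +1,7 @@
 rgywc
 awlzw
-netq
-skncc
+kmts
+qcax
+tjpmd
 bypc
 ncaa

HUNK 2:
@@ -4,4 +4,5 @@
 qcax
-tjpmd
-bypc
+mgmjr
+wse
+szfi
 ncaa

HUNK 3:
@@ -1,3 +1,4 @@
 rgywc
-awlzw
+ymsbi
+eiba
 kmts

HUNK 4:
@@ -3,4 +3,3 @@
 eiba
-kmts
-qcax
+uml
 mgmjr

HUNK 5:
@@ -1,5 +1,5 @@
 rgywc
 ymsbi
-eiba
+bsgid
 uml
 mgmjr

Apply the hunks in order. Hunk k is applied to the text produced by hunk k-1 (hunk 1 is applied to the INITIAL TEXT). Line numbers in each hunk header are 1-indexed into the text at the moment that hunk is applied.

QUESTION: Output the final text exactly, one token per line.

Answer: rgywc
ymsbi
bsgid
uml
mgmjr
wse
szfi
ncaa

Derivation:
Hunk 1: at line 1 remove [netq,skncc] add [kmts,qcax,tjpmd] -> 7 lines: rgywc awlzw kmts qcax tjpmd bypc ncaa
Hunk 2: at line 4 remove [tjpmd,bypc] add [mgmjr,wse,szfi] -> 8 lines: rgywc awlzw kmts qcax mgmjr wse szfi ncaa
Hunk 3: at line 1 remove [awlzw] add [ymsbi,eiba] -> 9 lines: rgywc ymsbi eiba kmts qcax mgmjr wse szfi ncaa
Hunk 4: at line 3 remove [kmts,qcax] add [uml] -> 8 lines: rgywc ymsbi eiba uml mgmjr wse szfi ncaa
Hunk 5: at line 1 remove [eiba] add [bsgid] -> 8 lines: rgywc ymsbi bsgid uml mgmjr wse szfi ncaa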